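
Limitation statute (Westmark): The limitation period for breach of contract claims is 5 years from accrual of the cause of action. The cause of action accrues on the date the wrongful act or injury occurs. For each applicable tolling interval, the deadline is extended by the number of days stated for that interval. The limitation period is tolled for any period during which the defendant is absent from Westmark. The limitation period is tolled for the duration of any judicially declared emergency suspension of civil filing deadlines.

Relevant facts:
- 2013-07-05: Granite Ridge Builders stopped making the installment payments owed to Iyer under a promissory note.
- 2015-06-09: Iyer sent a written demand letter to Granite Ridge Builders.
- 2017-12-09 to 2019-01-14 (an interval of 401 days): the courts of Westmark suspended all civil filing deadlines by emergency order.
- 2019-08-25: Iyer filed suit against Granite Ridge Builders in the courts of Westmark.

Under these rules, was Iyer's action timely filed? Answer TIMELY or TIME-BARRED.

TIME-BARRED

The limitation period began to run on 2013-07-05.
Adding the 5 years base period to 2013-07-05 gives a deadline of 2018-07-05, before any tolling.
The emergency suspension of filing deadlines from 2017-12-09 to 2019-01-14 tolled the period for 401 days, extending the deadline to 2019-08-10.
Nothing else in the chronology tolls or restarts the period.
Filing on 2019-08-25 missed the 2019-08-10 deadline — the action is time-barred.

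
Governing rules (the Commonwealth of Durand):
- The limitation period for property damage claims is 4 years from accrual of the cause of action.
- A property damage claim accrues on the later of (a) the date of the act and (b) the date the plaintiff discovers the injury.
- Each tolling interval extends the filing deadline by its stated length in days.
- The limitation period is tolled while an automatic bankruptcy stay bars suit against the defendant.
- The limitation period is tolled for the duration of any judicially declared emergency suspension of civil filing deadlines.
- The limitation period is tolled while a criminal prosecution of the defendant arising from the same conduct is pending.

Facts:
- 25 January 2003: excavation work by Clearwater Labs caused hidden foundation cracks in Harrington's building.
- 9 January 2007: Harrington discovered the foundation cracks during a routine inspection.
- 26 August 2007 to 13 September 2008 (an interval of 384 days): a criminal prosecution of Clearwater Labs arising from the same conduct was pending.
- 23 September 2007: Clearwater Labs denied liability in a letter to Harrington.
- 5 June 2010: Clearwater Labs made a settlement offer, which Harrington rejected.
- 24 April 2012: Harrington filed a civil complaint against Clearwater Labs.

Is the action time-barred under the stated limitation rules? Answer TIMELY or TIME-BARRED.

TIME-BARRED

Because discovery on 9 January 2007 post-dates the 25 January 2003 act, accrual under the later-of rule falls on 9 January 2007.
The untolled deadline — 4 years after 9 January 2007 — is 9 January 2011.
Because the pending criminal prosecution ran from 26 August 2007 to 13 September 2008, the deadline is extended by 384 days to 28 January 2012.
None of the other events listed affects the running of the period under the stated rules.
Filing on 24 April 2012 missed the 28 January 2012 deadline — the action is time-barred.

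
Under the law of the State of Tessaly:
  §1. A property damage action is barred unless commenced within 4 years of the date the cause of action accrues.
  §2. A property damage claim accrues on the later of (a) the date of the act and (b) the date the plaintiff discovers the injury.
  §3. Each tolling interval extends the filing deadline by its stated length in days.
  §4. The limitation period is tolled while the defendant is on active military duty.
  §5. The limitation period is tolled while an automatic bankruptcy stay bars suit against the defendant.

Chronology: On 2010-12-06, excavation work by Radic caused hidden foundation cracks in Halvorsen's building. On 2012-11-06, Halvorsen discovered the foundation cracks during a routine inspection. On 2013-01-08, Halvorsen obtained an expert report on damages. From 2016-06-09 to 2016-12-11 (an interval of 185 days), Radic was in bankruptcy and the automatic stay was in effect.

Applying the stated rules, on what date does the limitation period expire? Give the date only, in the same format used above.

2017-05-10

Because discovery on 2012-11-06 post-dates the 2010-12-06 act, accrual under the later-of rule falls on 2012-11-06.
Adding the 4 years base period to 2012-11-06 gives a deadline of 2016-11-06, before any tolling.
Because the automatic bankruptcy stay ran from 2016-06-09 to 2016-12-11, the deadline is extended by 185 days to 2017-05-10.
Nothing else in the chronology tolls or restarts the period.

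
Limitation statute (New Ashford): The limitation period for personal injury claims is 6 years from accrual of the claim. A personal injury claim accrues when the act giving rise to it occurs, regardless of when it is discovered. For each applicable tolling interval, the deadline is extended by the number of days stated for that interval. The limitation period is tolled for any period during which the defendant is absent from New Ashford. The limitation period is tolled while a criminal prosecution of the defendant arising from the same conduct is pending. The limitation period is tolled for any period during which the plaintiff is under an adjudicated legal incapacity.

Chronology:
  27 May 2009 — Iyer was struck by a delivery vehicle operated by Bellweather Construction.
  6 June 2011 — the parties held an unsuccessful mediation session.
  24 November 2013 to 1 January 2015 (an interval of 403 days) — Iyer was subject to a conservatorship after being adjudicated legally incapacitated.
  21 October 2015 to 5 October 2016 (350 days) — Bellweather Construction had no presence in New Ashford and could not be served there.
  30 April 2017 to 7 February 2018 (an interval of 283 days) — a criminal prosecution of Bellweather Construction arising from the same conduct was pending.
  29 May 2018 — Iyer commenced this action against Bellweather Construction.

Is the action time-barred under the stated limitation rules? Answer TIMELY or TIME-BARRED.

The limitation period began to run on 27 May 2009.
6 years from 27 May 2009 is 27 May 2015.
Because the plaintiff's legal incapacity ran from 24 November 2013 to 1 January 2015, the deadline is extended by 403 days to 3 July 2016.
The period was tolled for 350 days by the defendant's absence from the jurisdiction (21 October 2015 to 5 October 2016), pushing the deadline to 18 June 2017.
Because the pending criminal prosecution ran from 30 April 2017 to 7 February 2018, the deadline is extended by 283 days to 28 March 2018.
None of the other events listed affects the running of the period under the stated rules.
Filing on 29 May 2018 missed the 28 March 2018 deadline — the action is time-barred.

TIME-BARRED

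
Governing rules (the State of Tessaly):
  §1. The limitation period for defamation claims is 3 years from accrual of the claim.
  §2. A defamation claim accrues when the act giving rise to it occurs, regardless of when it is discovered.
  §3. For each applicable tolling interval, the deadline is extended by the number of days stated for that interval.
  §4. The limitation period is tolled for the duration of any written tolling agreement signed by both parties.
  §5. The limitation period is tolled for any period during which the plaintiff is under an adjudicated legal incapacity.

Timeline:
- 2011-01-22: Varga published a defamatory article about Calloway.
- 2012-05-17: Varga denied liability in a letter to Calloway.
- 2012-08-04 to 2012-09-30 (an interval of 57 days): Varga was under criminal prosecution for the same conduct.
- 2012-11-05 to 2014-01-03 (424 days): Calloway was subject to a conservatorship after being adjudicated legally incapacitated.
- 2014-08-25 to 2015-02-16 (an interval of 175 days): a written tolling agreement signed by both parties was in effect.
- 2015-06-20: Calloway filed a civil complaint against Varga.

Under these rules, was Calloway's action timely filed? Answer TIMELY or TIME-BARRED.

TIMELY

The claim accrued on 2011-01-22, the date of the act.
The untolled deadline — 3 years after 2011-01-22 — is 2014-01-22.
The period was tolled for 424 days by the plaintiff's legal incapacity (2012-11-05 to 2014-01-03), pushing the deadline to 2015-03-22.
The period was tolled for 175 days by the written tolling agreement (2014-08-25 to 2015-02-16), pushing the deadline to 2015-09-13.
No stated provision tolls the period for a criminal prosecution, so the interval from 2012-08-04 to 2012-09-30 has no effect on the deadline.
None of the other events listed affects the running of the period under the stated rules.
Calloway filed on 2015-06-20, before the 2015-09-13 deadline, so the action is timely.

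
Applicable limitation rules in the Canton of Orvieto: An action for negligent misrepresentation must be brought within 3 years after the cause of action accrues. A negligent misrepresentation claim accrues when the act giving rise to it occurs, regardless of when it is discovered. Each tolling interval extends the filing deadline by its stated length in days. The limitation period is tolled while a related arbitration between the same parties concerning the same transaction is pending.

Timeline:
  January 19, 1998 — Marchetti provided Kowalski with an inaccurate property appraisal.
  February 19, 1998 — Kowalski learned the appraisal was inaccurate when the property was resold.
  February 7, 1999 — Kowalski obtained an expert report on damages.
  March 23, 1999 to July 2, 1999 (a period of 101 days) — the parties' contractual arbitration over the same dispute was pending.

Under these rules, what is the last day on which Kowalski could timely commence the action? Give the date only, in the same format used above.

April 30, 2001

Because the rule ties accrual to occurrence, the claim accrued on January 19, 1998, not on the February 19, 1998 discovery date.
3 years from January 19, 1998 is January 19, 2001.
The period was tolled for 101 days by the pending related arbitration (March 23, 1999 to July 2, 1999), pushing the deadline to April 30, 2001.
Nothing else in the chronology tolls or restarts the period.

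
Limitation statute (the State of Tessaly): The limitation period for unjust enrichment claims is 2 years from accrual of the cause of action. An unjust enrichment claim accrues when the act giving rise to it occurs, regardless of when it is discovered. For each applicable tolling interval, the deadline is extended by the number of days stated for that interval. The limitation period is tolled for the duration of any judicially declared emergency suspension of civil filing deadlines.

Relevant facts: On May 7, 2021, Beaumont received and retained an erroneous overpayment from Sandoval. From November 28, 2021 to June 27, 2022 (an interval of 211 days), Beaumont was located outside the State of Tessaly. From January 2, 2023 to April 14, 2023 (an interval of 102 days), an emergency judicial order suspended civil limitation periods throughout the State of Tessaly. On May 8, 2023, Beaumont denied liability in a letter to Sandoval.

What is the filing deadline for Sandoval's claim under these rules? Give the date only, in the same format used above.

August 17, 2023

The limitation period began to run on May 7, 2021.
2 years from May 7, 2021 is May 7, 2023.
The emergency suspension of filing deadlines from January 2, 2023 to April 14, 2023 tolled the period for 102 days, extending the deadline to August 17, 2023.
Although the defendant's absence ran from November 28, 2021 to June 27, 2022, the stated rules do not make that a tolling event, so it is disregarded.
The other events in the timeline have no effect on the limitation period under the stated rules.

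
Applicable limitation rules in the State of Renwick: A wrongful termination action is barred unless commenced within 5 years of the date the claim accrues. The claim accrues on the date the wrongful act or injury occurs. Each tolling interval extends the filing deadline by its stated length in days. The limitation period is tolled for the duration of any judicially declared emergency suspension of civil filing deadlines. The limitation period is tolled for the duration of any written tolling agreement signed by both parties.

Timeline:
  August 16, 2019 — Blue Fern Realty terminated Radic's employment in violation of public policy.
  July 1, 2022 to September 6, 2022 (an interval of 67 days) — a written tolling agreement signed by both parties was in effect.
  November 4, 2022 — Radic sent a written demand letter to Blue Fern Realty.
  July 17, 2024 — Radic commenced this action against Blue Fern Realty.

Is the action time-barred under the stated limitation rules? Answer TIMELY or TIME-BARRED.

The claim accrued on August 16, 2019, when the wrongful act occurred.
The untolled deadline — 5 years after August 16, 2019 — is August 16, 2024.
Because the written tolling agreement ran from July 1, 2022 to September 6, 2022, the deadline is extended by 67 days to October 22, 2024.
The other events in the timeline have no effect on the limitation period under the stated rules.
The July 17, 2024 filing precedes the October 22, 2024 deadline; the claim is timely.

TIMELY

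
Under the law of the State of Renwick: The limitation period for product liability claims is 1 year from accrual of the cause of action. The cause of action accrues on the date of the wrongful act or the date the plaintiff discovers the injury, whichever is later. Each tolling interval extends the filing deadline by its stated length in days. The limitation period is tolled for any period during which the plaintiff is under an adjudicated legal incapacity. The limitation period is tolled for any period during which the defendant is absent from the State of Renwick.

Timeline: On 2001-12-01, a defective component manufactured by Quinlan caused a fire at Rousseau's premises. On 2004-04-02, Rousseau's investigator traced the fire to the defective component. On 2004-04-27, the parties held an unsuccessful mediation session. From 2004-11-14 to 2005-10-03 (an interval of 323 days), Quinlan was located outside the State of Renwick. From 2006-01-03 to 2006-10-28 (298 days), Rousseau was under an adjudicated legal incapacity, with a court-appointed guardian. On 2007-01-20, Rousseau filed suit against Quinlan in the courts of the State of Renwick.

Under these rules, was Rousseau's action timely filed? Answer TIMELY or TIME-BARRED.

Because discovery on 2004-04-02 post-dates the 2001-12-01 act, accrual under the later-of rule falls on 2004-04-02.
1 year from 2004-04-02 is 2005-04-02.
Because the defendant's absence from the jurisdiction ran from 2004-11-14 to 2005-10-03, the deadline is extended by 323 days to 2006-02-19.
The period was tolled for 298 days by the plaintiff's legal incapacity (2006-01-03 to 2006-10-28), pushing the deadline to 2006-12-14.
The other events in the timeline have no effect on the limitation period under the stated rules.
Filing on 2007-01-20 missed the 2006-12-14 deadline — the action is time-barred.

TIME-BARRED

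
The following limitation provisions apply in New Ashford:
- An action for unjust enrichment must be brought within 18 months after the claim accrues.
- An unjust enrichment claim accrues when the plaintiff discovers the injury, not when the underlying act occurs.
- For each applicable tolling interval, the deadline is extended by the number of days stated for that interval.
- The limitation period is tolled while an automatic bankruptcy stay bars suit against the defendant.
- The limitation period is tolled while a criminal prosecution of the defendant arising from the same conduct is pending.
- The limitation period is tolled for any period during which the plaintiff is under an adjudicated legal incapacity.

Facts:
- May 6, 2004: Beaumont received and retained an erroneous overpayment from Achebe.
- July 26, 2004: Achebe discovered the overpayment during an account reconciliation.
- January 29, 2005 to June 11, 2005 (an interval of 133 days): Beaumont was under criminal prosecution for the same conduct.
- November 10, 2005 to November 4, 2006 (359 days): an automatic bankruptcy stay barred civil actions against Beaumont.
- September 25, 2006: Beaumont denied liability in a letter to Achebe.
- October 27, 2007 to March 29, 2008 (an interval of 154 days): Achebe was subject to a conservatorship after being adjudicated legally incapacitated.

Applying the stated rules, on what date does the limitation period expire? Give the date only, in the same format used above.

June 2, 2007

Under the discovery rule, the claim accrued on July 26, 2004, when Achebe discovered the injury — not on the May 6, 2004 date of the underlying act.
Adding the 18 months base period to July 26, 2004 gives a deadline of January 26, 2006, before any tolling.
Because the pending criminal prosecution ran from January 29, 2005 to June 11, 2005, the deadline is extended by 133 days to June 8, 2006.
Because the automatic bankruptcy stay ran from November 10, 2005 to November 4, 2006, the deadline is extended by 359 days to June 2, 2007.
By the time the plaintiff's legal incapacity began on October 27, 2007, the limitation period had already expired on June 2, 2007; that interval cannot revive it.
The other events in the timeline have no effect on the limitation period under the stated rules.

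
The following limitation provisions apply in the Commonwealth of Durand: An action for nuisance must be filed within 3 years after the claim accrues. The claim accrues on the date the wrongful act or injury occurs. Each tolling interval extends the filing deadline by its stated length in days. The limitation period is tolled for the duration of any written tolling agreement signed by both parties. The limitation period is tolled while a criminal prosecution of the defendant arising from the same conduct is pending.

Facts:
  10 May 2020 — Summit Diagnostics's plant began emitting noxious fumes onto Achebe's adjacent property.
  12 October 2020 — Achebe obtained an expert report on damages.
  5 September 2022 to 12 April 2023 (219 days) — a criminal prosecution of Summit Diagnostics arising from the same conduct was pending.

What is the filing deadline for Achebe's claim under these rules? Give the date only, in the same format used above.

15 December 2023

The limitation period began to run on 10 May 2020.
The untolled deadline — 3 years after 10 May 2020 — is 10 May 2023.
Because the pending criminal prosecution ran from 5 September 2022 to 12 April 2023, the deadline is extended by 219 days to 15 December 2023.
None of the other events listed affects the running of the period under the stated rules.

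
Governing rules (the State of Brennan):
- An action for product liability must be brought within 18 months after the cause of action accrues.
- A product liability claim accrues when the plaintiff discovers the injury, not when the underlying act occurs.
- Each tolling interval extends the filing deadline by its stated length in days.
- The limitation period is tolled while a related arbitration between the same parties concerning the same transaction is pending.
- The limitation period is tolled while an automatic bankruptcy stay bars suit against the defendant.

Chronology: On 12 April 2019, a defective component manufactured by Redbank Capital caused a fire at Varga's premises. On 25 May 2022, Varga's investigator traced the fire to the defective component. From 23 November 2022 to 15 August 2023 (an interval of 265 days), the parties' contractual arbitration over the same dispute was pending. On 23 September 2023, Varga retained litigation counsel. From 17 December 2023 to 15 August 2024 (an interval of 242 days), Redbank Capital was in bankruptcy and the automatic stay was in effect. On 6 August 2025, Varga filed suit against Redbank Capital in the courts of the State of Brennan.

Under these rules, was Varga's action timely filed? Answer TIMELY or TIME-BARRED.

TIME-BARRED

Accrual is tied to discovery, so the period began on 25 May 2022 rather than on 12 April 2019 when the act occurred.
The untolled deadline — 18 months after 25 May 2022 — is 25 November 2023.
The period was tolled for 265 days by the pending related arbitration (23 November 2022 to 15 August 2023), pushing the deadline to 16 August 2024.
The automatic bankruptcy stay from 17 December 2023 to 15 August 2024 tolled the period for 242 days, extending the deadline to 15 April 2025.
None of the other events listed affects the running of the period under the stated rules.
The 6 August 2025 filing falls after the 15 April 2025 deadline; the claim is time-barred.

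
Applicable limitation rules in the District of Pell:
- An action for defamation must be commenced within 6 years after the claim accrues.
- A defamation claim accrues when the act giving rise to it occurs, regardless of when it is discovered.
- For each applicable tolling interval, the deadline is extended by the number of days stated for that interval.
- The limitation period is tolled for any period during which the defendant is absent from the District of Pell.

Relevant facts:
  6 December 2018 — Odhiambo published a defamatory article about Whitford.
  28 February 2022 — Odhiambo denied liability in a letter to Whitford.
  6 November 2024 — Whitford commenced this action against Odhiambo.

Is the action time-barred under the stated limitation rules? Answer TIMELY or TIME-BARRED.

TIMELY

The limitation period began to run on 6 December 2018.
6 years from 6 December 2018 is 6 December 2024.
The other events in the timeline have no effect on the limitation period under the stated rules.
Filing on 6 November 2024 beat the 6 December 2024 deadline — the action is timely.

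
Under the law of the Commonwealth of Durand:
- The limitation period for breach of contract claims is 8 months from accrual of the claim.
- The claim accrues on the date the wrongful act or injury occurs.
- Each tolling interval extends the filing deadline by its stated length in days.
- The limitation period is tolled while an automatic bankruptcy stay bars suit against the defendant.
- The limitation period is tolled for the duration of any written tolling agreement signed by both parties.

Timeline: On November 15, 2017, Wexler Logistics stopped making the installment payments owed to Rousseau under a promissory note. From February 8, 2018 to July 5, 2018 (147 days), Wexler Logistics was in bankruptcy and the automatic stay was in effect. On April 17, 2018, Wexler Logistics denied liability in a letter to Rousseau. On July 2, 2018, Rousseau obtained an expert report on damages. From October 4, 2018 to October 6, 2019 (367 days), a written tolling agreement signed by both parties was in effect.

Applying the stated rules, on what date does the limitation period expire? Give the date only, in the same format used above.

The limitation period began to run on November 15, 2017.
The untolled deadline — 8 months after November 15, 2017 — is July 15, 2018.
The period was tolled for 147 days by the automatic bankruptcy stay (February 8, 2018 to July 5, 2018), pushing the deadline to December 9, 2018.
The written tolling agreement from October 4, 2018 to October 6, 2019 tolled the period for 367 days, extending the deadline to December 11, 2019.
None of the other events listed affects the running of the period under the stated rules.

December 11, 2019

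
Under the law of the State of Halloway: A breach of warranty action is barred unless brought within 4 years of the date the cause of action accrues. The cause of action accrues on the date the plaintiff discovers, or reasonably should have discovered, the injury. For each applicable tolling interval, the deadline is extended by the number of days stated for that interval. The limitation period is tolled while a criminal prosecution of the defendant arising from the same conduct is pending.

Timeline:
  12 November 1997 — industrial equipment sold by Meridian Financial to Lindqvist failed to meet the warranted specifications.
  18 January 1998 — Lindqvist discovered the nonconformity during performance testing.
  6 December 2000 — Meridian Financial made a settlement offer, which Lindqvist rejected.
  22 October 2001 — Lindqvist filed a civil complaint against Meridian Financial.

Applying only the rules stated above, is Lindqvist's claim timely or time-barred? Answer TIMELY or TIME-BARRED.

TIMELY

Accrual is tied to discovery, so the period began on 18 January 1998 rather than on 12 November 1997 when the act occurred.
The untolled deadline — 4 years after 18 January 1998 — is 18 January 2002.
Nothing else in the chronology tolls or restarts the period.
Lindqvist filed on 22 October 2001, before the 18 January 2002 deadline, so the action is timely.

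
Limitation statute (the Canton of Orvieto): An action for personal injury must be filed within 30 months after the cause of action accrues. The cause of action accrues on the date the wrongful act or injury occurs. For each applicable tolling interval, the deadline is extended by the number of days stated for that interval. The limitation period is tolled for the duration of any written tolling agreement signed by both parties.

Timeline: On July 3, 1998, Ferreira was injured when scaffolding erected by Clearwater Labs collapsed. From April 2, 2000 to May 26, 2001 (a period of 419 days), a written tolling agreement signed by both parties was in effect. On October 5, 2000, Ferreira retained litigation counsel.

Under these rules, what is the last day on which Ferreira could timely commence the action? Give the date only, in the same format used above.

February 26, 2002

The limitation period began to run on July 3, 1998.
30 months from July 3, 1998 is January 3, 2001.
The written tolling agreement from April 2, 2000 to May 26, 2001 tolled the period for 419 days, extending the deadline to February 26, 2002.
None of the other events listed affects the running of the period under the stated rules.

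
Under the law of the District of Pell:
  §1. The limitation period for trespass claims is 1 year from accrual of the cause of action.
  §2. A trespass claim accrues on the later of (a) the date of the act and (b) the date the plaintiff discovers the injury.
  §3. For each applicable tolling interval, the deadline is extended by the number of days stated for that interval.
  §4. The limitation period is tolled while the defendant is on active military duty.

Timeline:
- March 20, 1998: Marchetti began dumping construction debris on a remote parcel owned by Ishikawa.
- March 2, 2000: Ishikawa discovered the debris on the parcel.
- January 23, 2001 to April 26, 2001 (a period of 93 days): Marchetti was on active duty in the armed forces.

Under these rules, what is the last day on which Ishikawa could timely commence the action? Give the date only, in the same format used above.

June 3, 2001

Taking the later of the act (March 20, 1998) and discovery (March 2, 2000), the claim accrued on March 2, 2000.
1 year from March 2, 2000 is March 2, 2001.
Because the defendant's active military service ran from January 23, 2001 to April 26, 2001, the deadline is extended by 93 days to June 3, 2001.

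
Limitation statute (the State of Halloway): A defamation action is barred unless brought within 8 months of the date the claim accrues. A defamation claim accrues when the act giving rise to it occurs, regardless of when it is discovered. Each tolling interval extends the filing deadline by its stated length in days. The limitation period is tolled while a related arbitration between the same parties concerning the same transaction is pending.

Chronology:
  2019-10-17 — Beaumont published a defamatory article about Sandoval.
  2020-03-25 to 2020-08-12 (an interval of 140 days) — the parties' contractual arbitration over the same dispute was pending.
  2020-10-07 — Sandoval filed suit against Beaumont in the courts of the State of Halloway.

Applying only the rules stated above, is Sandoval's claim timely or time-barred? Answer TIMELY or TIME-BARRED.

The limitation period began to run on 2019-10-17.
8 months from 2019-10-17 is 2020-06-17.
The period was tolled for 140 days by the pending related arbitration (2020-03-25 to 2020-08-12), pushing the deadline to 2020-11-04.
The 2020-10-07 filing precedes the 2020-11-04 deadline; the claim is timely.

TIMELY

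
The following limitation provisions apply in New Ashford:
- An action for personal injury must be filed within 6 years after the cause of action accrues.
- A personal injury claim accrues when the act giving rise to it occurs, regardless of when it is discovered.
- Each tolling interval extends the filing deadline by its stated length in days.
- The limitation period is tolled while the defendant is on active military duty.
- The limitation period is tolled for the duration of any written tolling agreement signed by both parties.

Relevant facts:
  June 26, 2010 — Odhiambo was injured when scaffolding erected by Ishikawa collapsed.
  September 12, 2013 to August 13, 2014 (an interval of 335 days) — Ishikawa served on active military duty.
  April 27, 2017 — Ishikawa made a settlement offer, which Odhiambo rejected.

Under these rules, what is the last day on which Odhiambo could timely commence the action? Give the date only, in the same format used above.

May 27, 2017

The limitation period began to run on June 26, 2010.
Adding the 6 years base period to June 26, 2010 gives a deadline of June 26, 2016, before any tolling.
The defendant's active military service from September 12, 2013 to August 13, 2014 tolled the period for 335 days, extending the deadline to May 27, 2017.
None of the other events listed affects the running of the period under the stated rules.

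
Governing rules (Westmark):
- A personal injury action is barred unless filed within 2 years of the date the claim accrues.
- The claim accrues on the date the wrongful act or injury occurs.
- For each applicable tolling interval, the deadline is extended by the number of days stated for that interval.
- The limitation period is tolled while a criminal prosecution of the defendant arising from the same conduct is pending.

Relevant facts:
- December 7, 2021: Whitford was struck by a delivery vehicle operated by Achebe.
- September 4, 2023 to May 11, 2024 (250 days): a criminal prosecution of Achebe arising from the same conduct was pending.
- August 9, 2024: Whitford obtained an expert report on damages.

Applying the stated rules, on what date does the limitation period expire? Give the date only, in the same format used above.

August 13, 2024

The limitation period began to run on December 7, 2021.
Adding the 2 years base period to December 7, 2021 gives a deadline of December 7, 2023, before any tolling.
Because the pending criminal prosecution ran from September 4, 2023 to May 11, 2024, the deadline is extended by 250 days to August 13, 2024.
None of the other events listed affects the running of the period under the stated rules.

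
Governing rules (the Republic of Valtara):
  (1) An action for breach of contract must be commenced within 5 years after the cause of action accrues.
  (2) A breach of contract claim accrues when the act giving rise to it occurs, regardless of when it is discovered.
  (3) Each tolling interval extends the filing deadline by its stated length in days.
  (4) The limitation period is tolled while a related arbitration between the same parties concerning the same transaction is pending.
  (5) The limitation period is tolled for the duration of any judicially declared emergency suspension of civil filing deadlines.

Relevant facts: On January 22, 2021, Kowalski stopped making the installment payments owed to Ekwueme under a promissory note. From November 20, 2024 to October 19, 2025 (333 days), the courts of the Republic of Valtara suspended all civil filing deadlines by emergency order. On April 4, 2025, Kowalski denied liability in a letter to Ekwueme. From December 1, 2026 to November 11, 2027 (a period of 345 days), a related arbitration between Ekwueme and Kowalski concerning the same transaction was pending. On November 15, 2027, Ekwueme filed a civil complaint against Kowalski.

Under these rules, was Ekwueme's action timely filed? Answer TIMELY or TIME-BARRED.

The claim accrued on January 22, 2021, when the wrongful act occurred.
5 years from January 22, 2021 is January 22, 2026.
The period was tolled for 333 days by the emergency suspension of filing deadlines (November 20, 2024 to October 19, 2025), pushing the deadline to December 21, 2026.
Because the pending related arbitration ran from December 1, 2026 to November 11, 2027, the deadline is extended by 345 days to December 1, 2027.
The other events in the timeline have no effect on the limitation period under the stated rules.
Filing on November 15, 2027 beat the December 1, 2027 deadline — the action is timely.

TIMELY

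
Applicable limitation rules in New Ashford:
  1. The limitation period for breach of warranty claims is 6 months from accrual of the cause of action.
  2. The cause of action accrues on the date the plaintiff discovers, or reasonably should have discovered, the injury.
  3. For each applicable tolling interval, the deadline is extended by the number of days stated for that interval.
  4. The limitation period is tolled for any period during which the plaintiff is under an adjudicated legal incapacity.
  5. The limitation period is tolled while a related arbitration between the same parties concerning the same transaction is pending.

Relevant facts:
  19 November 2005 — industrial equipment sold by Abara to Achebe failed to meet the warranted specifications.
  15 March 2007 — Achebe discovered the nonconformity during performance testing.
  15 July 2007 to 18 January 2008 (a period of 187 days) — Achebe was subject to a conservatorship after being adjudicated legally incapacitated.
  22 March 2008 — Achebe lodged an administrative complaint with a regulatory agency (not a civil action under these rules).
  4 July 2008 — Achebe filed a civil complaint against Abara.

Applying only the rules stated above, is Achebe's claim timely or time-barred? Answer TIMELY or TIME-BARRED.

TIME-BARRED

The claim did not accrue until Achebe discovered the injury on 15 March 2007; the 19 November 2005 act date does not start the clock under the stated rule.
Adding the 6 months base period to 15 March 2007 gives a deadline of 15 September 2007, before any tolling.
The plaintiff's legal incapacity from 15 July 2007 to 18 January 2008 tolled the period for 187 days, extending the deadline to 20 March 2008.
The other events in the timeline have no effect on the limitation period under the stated rules.
Filing on 4 July 2008 missed the 20 March 2008 deadline — the action is time-barred.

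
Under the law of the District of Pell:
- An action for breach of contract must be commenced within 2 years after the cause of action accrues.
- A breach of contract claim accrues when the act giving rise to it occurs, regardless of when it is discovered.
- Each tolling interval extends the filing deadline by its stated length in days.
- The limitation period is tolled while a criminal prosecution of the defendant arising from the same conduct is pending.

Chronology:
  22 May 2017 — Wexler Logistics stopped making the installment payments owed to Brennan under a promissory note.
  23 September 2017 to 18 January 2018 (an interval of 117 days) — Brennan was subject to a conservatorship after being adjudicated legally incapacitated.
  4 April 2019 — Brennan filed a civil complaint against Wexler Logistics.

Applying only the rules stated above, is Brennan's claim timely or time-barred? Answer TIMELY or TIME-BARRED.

The cause of action accrued on 22 May 2017, the date of the act.
Adding the 2 years base period to 22 May 2017 gives a deadline of 22 May 2019, before any tolling.
Although the plaintiff's incapacity ran from 23 September 2017 to 18 January 2018, the stated rules do not make that a tolling event, so it is disregarded.
The 4 April 2019 filing precedes the 22 May 2019 deadline; the claim is timely.

TIMELY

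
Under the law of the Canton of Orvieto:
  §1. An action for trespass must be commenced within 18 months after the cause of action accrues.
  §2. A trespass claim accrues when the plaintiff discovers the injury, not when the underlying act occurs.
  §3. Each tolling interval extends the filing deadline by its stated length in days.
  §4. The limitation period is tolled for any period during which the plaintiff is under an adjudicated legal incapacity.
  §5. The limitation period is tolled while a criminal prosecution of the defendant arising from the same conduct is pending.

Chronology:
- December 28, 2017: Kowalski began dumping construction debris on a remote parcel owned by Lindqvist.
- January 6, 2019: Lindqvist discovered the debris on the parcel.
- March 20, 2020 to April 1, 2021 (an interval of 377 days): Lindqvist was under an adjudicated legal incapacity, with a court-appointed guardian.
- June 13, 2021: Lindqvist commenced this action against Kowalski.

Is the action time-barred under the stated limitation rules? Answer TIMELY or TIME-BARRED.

TIMELY

The claim did not accrue until Lindqvist discovered the injury on January 6, 2019; the December 28, 2017 act date does not start the clock under the stated rule.
18 months from January 6, 2019 is July 6, 2020.
The period was tolled for 377 days by the plaintiff's legal incapacity (March 20, 2020 to April 1, 2021), pushing the deadline to July 18, 2021.
The June 13, 2021 filing precedes the July 18, 2021 deadline; the claim is timely.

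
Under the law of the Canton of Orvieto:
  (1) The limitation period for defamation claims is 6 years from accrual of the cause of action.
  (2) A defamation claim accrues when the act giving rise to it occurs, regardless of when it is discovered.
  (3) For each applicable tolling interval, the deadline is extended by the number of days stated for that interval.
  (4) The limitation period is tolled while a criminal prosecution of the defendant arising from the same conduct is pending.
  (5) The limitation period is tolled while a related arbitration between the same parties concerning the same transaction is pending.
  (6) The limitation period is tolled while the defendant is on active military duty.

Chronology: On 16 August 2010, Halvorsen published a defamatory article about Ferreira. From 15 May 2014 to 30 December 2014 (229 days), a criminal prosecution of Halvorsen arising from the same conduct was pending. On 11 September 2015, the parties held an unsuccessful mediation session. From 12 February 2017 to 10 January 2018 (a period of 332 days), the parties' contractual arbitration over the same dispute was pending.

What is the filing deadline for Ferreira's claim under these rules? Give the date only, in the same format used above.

28 February 2018

The cause of action accrued on 16 August 2010, the date of the act.
6 years from 16 August 2010 is 16 August 2016.
Because the pending criminal prosecution ran from 15 May 2014 to 30 December 2014, the deadline is extended by 229 days to 2 April 2017.
Because the pending related arbitration ran from 12 February 2017 to 10 January 2018, the deadline is extended by 332 days to 28 February 2018.
Nothing else in the chronology tolls or restarts the period.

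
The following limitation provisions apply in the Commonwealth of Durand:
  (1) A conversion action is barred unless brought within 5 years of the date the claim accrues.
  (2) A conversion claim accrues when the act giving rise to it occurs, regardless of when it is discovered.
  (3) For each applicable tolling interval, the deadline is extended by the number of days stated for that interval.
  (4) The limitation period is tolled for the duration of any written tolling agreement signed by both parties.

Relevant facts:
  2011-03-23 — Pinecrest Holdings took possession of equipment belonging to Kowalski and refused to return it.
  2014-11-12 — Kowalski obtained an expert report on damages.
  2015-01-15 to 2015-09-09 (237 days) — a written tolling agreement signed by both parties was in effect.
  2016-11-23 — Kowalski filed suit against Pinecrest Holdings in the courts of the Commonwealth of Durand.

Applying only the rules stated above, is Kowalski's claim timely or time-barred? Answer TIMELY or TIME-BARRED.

TIME-BARRED

The limitation period began to run on 2011-03-23.
5 years from 2011-03-23 is 2016-03-23.
The period was tolled for 237 days by the written tolling agreement (2015-01-15 to 2015-09-09), pushing the deadline to 2016-11-15.
None of the other events listed affects the running of the period under the stated rules.
Filing on 2016-11-23 missed the 2016-11-15 deadline — the action is time-barred.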